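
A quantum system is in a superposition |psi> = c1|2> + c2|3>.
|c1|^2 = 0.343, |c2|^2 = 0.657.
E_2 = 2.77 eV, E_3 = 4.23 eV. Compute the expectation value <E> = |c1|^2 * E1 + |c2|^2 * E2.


<E> = |c1|^2 * E1 + |c2|^2 * E2
= 0.343 * 2.77 + 0.657 * 4.23
= 0.9501 + 2.7791
= 3.7292 eV

3.7292


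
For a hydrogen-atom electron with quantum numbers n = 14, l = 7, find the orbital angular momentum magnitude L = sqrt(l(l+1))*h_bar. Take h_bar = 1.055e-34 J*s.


L = sqrt(l*(l+1)) * h_bar
= sqrt(7 * 8) * 1.055e-34
= sqrt(56) * 1.055e-34
= 7.4833 * 1.055e-34
= 7.8949e-34 J*s

7.8949e-34


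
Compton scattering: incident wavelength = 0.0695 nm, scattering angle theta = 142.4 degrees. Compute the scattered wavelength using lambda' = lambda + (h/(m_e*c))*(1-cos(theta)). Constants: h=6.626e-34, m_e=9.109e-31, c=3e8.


Compton wavelength: h/(m_e*c) = 2.4247e-12 m
d_lambda = 2.4247e-12 * (1 - cos(142.4 deg))
= 2.4247e-12 * 1.79229
= 4.3458e-12 m = 0.004346 nm
lambda' = 0.0695 + 0.004346
= 0.073846 nm

0.073846


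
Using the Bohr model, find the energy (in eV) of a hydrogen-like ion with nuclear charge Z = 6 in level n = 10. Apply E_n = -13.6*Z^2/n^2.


E_n = -13.6 * Z^2 / n^2
= -13.6 * 6^2 / 10^2
= -13.6 * 36 / 100
= -4.896 eV

-4.896


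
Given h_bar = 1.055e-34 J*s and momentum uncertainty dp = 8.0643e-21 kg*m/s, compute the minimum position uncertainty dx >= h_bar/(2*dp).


dx = h_bar / (2 * dp)
= 1.055e-34 / (2 * 8.0643e-21)
= 1.055e-34 / 1.6129e-20
= 6.5412e-15 m

6.5412e-15


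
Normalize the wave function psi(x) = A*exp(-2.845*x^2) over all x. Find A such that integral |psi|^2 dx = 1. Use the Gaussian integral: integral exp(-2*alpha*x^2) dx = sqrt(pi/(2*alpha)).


integral |psi|^2 dx = A^2 * sqrt(pi/(2*alpha)) = 1
A^2 = sqrt(2*alpha/pi)
= sqrt(2 * 2.845 / pi)
= 1.345802
A = sqrt(1.345802)
= 1.1601

1.1601


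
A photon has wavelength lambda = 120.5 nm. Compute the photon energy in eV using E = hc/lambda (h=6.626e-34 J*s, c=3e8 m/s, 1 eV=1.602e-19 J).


E = hc / lambda
= (6.626e-34)(3e8) / (120.5e-9)
= 1.9878e-25 / 1.2050e-07
= 1.6496e-18 J
Converting to eV: 1.6496e-18 / 1.602e-19
= 10.2973 eV

10.2973


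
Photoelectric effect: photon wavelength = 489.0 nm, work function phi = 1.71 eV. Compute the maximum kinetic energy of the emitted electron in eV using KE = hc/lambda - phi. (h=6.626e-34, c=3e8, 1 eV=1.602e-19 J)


E_photon = hc / lambda
= (6.626e-34)(3e8) / (489.0e-9)
= 4.0650e-19 J
= 2.5375 eV
KE = E_photon - phi
= 2.5375 - 1.71
= 0.8275 eV

0.8275


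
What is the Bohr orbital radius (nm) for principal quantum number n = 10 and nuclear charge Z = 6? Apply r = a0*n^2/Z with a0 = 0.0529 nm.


r = a0 * n^2 / Z
= 0.0529 * 10^2 / 6
= 0.0529 * 100 / 6
= 0.8817 nm

0.8817


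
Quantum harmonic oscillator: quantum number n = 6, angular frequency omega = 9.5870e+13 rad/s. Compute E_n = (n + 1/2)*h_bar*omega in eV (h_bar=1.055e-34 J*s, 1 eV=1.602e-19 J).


E = (n + 1/2) * h_bar * omega
= (6 + 0.5) * 1.055e-34 * 9.5870e+13
= 6.5 * 1.0114e-20
= 6.5743e-20 J
= 0.4104 eV

0.4104


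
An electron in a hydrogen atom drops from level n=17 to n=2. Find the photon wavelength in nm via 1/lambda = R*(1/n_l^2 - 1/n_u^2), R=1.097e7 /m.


1/lambda = R * (1/n_l^2 - 1/n_u^2)
= 1.097e7 * (1/2^2 - 1/17^2)
= 1.097e7 * (0.25 - 0.00346)
= 1.097e7 * 0.24654
= 2.7045e+06 /m
lambda = 1 / 2.7045e+06 = 369.7484 nm

369.7484


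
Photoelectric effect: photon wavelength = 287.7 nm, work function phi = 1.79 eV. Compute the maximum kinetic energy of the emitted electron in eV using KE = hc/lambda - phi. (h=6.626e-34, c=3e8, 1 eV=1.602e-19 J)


E_photon = hc / lambda
= (6.626e-34)(3e8) / (287.7e-9)
= 6.9093e-19 J
= 4.3129 eV
KE = E_photon - phi
= 4.3129 - 1.79
= 2.5229 eV

2.5229


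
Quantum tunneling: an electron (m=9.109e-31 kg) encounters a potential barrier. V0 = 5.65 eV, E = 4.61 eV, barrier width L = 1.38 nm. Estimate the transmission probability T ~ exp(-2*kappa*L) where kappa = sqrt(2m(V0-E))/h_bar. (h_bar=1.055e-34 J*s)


V0 - E = 1.04 eV = 1.6661e-19 J
kappa = sqrt(2 * m * (V0-E)) / h_bar
= sqrt(2 * 9.109e-31 * 1.6661e-19) / 1.055e-34
= 5.2221e+09 /m
2*kappa*L = 2 * 5.2221e+09 * 1.38e-9
= 14.413
T = exp(-14.413) = 5.501819e-07

5.501819e-07


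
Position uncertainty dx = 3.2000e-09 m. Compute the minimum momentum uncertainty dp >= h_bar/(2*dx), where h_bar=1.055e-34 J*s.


dp = h_bar / (2 * dx)
= 1.055e-34 / (2 * 3.2000e-09)
= 1.055e-34 / 6.4000e-09
= 1.6484e-26 kg*m/s

1.6484e-26


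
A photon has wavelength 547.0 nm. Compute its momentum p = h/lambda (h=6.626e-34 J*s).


p = h / lambda
= 6.626e-34 / (547.0e-9)
= 6.626e-34 / 5.4700e-07
= 1.2113e-27 kg*m/s

1.2113e-27


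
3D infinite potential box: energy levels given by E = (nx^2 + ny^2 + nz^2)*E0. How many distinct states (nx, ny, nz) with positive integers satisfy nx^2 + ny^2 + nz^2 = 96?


Enumerate all (nx, ny, nz) with nx^2 + ny^2 + nz^2 = 96:
(4,4,8)
(4,8,4)
(8,4,4)
Total degeneracy = 3

3


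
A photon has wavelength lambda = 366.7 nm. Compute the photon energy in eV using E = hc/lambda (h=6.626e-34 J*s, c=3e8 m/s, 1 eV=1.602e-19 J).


E = hc / lambda
= (6.626e-34)(3e8) / (366.7e-9)
= 1.9878e-25 / 3.6670e-07
= 5.4208e-19 J
Converting to eV: 5.4208e-19 / 1.602e-19
= 3.3838 eV

3.3838


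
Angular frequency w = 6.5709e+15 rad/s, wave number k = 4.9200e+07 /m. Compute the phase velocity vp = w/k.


vp = w / k
= 6.5709e+15 / 4.9200e+07
= 1.3355e+08 m/s

1.3355e+08


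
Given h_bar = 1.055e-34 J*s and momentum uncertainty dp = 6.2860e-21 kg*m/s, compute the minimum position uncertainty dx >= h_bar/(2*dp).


dx = h_bar / (2 * dp)
= 1.055e-34 / (2 * 6.2860e-21)
= 1.055e-34 / 1.2572e-20
= 8.3917e-15 m

8.3917e-15


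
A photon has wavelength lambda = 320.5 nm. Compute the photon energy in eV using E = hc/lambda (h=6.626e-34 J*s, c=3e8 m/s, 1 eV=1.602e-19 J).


E = hc / lambda
= (6.626e-34)(3e8) / (320.5e-9)
= 1.9878e-25 / 3.2050e-07
= 6.2022e-19 J
Converting to eV: 6.2022e-19 / 1.602e-19
= 3.8715 eV

3.8715


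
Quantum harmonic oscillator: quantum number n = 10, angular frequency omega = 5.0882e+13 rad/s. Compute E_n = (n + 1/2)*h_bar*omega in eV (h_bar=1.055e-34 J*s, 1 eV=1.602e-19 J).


E = (n + 1/2) * h_bar * omega
= (10 + 0.5) * 1.055e-34 * 5.0882e+13
= 10.5 * 5.3681e-21
= 5.6365e-20 J
= 0.3518 eV

0.3518


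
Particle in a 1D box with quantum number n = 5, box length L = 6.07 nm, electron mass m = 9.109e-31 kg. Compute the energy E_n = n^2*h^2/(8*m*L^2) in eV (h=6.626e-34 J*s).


E = n^2 * h^2 / (8 * m * L^2)
= 5^2 * (6.626e-34)^2 / (8 * 9.109e-31 * (6.07e-9)^2)
= 25 * 4.3904e-67 / (8 * 9.109e-31 * 3.6845e-17)
= 4.0879e-20 J
= 0.2552 eV

0.2552


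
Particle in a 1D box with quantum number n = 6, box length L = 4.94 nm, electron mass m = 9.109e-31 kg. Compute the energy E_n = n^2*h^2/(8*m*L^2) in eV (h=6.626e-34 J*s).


E = n^2 * h^2 / (8 * m * L^2)
= 6^2 * (6.626e-34)^2 / (8 * 9.109e-31 * (4.94e-9)^2)
= 36 * 4.3904e-67 / (8 * 9.109e-31 * 2.4404e-17)
= 8.8877e-20 J
= 0.5548 eV

0.5548


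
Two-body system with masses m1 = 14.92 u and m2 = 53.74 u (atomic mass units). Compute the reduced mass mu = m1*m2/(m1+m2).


mu = m1 * m2 / (m1 + m2)
= 14.92 * 53.74 / (14.92 + 53.74)
= 801.8008 / 68.66
= 11.6778 u

11.6778


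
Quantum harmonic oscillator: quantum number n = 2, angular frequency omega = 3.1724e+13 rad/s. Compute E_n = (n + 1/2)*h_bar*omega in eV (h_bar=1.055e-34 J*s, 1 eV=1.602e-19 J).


E = (n + 1/2) * h_bar * omega
= (2 + 0.5) * 1.055e-34 * 3.1724e+13
= 2.5 * 3.3469e-21
= 8.3672e-21 J
= 0.0522 eV

0.0522


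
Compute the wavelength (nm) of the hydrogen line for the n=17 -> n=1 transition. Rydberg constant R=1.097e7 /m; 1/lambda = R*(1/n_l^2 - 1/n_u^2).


1/lambda = R * (1/n_l^2 - 1/n_u^2)
= 1.097e7 * (1/1^2 - 1/17^2)
= 1.097e7 * (1.0 - 0.00346)
= 1.097e7 * 0.99654
= 1.0932e+07 /m
lambda = 1 / 1.0932e+07 = 91.4742 nm

91.4742


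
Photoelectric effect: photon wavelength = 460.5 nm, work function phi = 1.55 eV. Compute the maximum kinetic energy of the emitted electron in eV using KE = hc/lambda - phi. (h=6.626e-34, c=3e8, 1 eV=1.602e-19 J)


E_photon = hc / lambda
= (6.626e-34)(3e8) / (460.5e-9)
= 4.3166e-19 J
= 2.6945 eV
KE = E_photon - phi
= 2.6945 - 1.55
= 1.1445 eV

1.1445


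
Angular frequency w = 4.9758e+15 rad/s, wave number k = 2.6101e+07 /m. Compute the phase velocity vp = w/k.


vp = w / k
= 4.9758e+15 / 2.6101e+07
= 1.9064e+08 m/s

1.9064e+08


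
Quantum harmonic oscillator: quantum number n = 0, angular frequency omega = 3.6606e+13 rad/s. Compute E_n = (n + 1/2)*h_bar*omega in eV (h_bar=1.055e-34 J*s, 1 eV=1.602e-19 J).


E = (n + 1/2) * h_bar * omega
= (0 + 0.5) * 1.055e-34 * 3.6606e+13
= 0.5 * 3.8619e-21
= 1.9310e-21 J
= 0.0121 eV

0.0121


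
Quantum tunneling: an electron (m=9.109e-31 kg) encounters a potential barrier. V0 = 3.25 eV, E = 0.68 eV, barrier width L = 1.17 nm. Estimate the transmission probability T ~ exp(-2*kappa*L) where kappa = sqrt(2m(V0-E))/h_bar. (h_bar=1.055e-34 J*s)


V0 - E = 2.57 eV = 4.1171e-19 J
kappa = sqrt(2 * m * (V0-E)) / h_bar
= sqrt(2 * 9.109e-31 * 4.1171e-19) / 1.055e-34
= 8.2091e+09 /m
2*kappa*L = 2 * 8.2091e+09 * 1.17e-9
= 19.2093
T = exp(-19.2093) = 4.544714e-09

4.544714e-09


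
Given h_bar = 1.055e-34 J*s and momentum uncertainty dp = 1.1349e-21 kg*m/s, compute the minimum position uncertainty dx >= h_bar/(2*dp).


dx = h_bar / (2 * dp)
= 1.055e-34 / (2 * 1.1349e-21)
= 1.055e-34 / 2.2698e-21
= 4.6480e-14 m

4.6480e-14


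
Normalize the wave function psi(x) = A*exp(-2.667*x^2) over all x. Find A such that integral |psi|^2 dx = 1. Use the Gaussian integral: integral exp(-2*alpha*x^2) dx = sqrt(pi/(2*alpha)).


integral |psi|^2 dx = A^2 * sqrt(pi/(2*alpha)) = 1
A^2 = sqrt(2*alpha/pi)
= sqrt(2 * 2.667 / pi)
= 1.303021
A = sqrt(1.303021)
= 1.1415

1.1415


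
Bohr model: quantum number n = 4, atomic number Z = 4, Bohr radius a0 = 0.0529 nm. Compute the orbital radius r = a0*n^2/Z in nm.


r = a0 * n^2 / Z
= 0.0529 * 4^2 / 4
= 0.0529 * 16 / 4
= 0.2116 nm

0.2116


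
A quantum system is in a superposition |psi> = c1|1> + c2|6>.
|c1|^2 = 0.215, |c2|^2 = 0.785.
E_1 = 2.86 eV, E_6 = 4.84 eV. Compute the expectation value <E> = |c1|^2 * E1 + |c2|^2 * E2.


<E> = |c1|^2 * E1 + |c2|^2 * E2
= 0.215 * 2.86 + 0.785 * 4.84
= 0.6149 + 3.7994
= 4.4143 eV

4.4143


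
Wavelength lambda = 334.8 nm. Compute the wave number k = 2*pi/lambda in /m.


k = 2 * pi / lambda
= 6.2832 / (334.8e-9)
= 6.2832 / 3.3480e-07
= 1.8767e+07 /m

1.8767e+07


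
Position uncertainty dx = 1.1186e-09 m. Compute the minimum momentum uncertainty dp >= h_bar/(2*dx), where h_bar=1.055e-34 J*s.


dp = h_bar / (2 * dx)
= 1.055e-34 / (2 * 1.1186e-09)
= 1.055e-34 / 2.2372e-09
= 4.7157e-26 kg*m/s

4.7157e-26


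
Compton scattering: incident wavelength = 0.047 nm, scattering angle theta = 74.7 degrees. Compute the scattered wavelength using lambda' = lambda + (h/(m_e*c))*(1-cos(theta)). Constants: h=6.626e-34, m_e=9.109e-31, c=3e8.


Compton wavelength: h/(m_e*c) = 2.4247e-12 m
d_lambda = 2.4247e-12 * (1 - cos(74.7 deg))
= 2.4247e-12 * 0.736127
= 1.7849e-12 m = 0.001785 nm
lambda' = 0.047 + 0.001785
= 0.048785 nm

0.048785


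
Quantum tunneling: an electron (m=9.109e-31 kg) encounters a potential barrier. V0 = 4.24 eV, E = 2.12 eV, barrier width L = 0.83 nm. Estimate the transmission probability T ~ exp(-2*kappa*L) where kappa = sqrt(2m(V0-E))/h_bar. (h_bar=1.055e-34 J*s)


V0 - E = 2.12 eV = 3.3962e-19 J
kappa = sqrt(2 * m * (V0-E)) / h_bar
= sqrt(2 * 9.109e-31 * 3.3962e-19) / 1.055e-34
= 7.4558e+09 /m
2*kappa*L = 2 * 7.4558e+09 * 0.83e-9
= 12.3767
T = exp(-12.3767) = 4.215643e-06

4.215643e-06


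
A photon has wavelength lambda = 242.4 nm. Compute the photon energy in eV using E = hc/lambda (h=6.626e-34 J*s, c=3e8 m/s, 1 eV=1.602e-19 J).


E = hc / lambda
= (6.626e-34)(3e8) / (242.4e-9)
= 1.9878e-25 / 2.4240e-07
= 8.2005e-19 J
Converting to eV: 8.2005e-19 / 1.602e-19
= 5.1189 eV

5.1189


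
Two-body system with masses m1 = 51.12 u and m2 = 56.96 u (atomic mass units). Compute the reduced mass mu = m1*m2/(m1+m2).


mu = m1 * m2 / (m1 + m2)
= 51.12 * 56.96 / (51.12 + 56.96)
= 2911.7952 / 108.08
= 26.9411 u

26.9411


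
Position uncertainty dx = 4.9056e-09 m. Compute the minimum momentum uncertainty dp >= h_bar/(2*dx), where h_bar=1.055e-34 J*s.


dp = h_bar / (2 * dx)
= 1.055e-34 / (2 * 4.9056e-09)
= 1.055e-34 / 9.8112e-09
= 1.0753e-26 kg*m/s

1.0753e-26


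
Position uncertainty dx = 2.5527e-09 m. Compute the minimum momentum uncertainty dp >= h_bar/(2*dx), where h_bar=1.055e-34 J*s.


dp = h_bar / (2 * dx)
= 1.055e-34 / (2 * 2.5527e-09)
= 1.055e-34 / 5.1054e-09
= 2.0664e-26 kg*m/s

2.0664e-26


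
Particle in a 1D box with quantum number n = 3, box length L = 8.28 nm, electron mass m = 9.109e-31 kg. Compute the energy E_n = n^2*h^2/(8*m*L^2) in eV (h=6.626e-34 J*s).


E = n^2 * h^2 / (8 * m * L^2)
= 3^2 * (6.626e-34)^2 / (8 * 9.109e-31 * (8.28e-9)^2)
= 9 * 4.3904e-67 / (8 * 9.109e-31 * 6.8558e-17)
= 7.9090e-21 J
= 0.0494 eV

0.0494


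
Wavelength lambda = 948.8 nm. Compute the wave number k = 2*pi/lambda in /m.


k = 2 * pi / lambda
= 6.2832 / (948.8e-9)
= 6.2832 / 9.4880e-07
= 6.6222e+06 /m

6.6222e+06


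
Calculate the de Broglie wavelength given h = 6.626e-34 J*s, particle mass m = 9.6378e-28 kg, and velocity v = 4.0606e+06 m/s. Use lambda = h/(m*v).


lambda = h / (m * v)
= 6.626e-34 / (9.6378e-28 * 4.0606e+06)
= 6.626e-34 / 3.9135e-21
= 1.6931e-13 m

1.6931e-13


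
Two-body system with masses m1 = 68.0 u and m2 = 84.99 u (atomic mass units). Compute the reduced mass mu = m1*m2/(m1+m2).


mu = m1 * m2 / (m1 + m2)
= 68.0 * 84.99 / (68.0 + 84.99)
= 5779.32 / 152.99
= 37.7758 u

37.7758


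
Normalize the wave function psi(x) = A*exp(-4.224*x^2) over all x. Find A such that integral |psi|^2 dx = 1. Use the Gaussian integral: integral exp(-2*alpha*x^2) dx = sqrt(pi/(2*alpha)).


integral |psi|^2 dx = A^2 * sqrt(pi/(2*alpha)) = 1
A^2 = sqrt(2*alpha/pi)
= sqrt(2 * 4.224 / pi)
= 1.639842
A = sqrt(1.639842)
= 1.2806

1.2806


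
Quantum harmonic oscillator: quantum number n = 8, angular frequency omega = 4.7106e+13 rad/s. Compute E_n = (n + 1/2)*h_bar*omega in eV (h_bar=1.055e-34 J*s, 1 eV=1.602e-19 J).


E = (n + 1/2) * h_bar * omega
= (8 + 0.5) * 1.055e-34 * 4.7106e+13
= 8.5 * 4.9697e-21
= 4.2242e-20 J
= 0.2637 eV

0.2637


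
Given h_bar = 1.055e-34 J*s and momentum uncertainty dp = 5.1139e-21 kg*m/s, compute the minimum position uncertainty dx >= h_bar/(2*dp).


dx = h_bar / (2 * dp)
= 1.055e-34 / (2 * 5.1139e-21)
= 1.055e-34 / 1.0228e-20
= 1.0315e-14 m

1.0315e-14


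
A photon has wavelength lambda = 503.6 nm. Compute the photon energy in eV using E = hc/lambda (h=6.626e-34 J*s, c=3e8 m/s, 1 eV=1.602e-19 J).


E = hc / lambda
= (6.626e-34)(3e8) / (503.6e-9)
= 1.9878e-25 / 5.0360e-07
= 3.9472e-19 J
Converting to eV: 3.9472e-19 / 1.602e-19
= 2.4639 eV

2.4639


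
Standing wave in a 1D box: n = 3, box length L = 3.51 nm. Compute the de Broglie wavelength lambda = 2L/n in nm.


lambda = 2L / n
= 2 * 3.51 / 3
= 7.02 / 3
= 2.34 nm

2.34


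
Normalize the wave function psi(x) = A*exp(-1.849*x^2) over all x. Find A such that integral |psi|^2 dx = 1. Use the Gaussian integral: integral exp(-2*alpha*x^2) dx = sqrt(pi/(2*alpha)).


integral |psi|^2 dx = A^2 * sqrt(pi/(2*alpha)) = 1
A^2 = sqrt(2*alpha/pi)
= sqrt(2 * 1.849 / pi)
= 1.084947
A = sqrt(1.084947)
= 1.0416

1.0416


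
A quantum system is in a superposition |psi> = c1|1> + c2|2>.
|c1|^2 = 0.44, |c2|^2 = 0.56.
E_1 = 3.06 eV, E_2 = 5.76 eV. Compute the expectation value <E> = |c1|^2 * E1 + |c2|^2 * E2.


<E> = |c1|^2 * E1 + |c2|^2 * E2
= 0.44 * 3.06 + 0.56 * 5.76
= 1.3464 + 3.2256
= 4.572 eV

4.572


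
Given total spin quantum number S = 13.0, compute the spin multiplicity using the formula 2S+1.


Spin multiplicity = 2S + 1
= 2 * 13.0 + 1
= 26.0 + 1
= 27

27


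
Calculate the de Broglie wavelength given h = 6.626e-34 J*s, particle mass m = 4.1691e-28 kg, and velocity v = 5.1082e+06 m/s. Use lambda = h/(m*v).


lambda = h / (m * v)
= 6.626e-34 / (4.1691e-28 * 5.1082e+06)
= 6.626e-34 / 2.1297e-21
= 3.1113e-13 m

3.1113e-13


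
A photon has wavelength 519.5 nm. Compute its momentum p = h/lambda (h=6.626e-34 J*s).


p = h / lambda
= 6.626e-34 / (519.5e-9)
= 6.626e-34 / 5.1950e-07
= 1.2755e-27 kg*m/s

1.2755e-27


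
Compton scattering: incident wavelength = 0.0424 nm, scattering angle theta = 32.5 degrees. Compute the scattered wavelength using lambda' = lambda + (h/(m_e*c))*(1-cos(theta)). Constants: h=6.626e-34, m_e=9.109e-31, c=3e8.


Compton wavelength: h/(m_e*c) = 2.4247e-12 m
d_lambda = 2.4247e-12 * (1 - cos(32.5 deg))
= 2.4247e-12 * 0.156609
= 3.7973e-13 m = 0.00038 nm
lambda' = 0.0424 + 0.00038
= 0.04278 nm

0.04278


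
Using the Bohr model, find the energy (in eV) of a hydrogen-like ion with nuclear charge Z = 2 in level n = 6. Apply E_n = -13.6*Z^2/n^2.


E_n = -13.6 * Z^2 / n^2
= -13.6 * 2^2 / 6^2
= -13.6 * 4 / 36
= -1.5111 eV

-1.5111


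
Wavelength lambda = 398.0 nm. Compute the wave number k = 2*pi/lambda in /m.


k = 2 * pi / lambda
= 6.2832 / (398.0e-9)
= 6.2832 / 3.9800e-07
= 1.5787e+07 /m

1.5787e+07


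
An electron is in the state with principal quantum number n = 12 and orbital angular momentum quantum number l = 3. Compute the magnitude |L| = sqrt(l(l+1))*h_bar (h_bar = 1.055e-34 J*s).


L = sqrt(l*(l+1)) * h_bar
= sqrt(3 * 4) * 1.055e-34
= sqrt(12) * 1.055e-34
= 3.4641 * 1.055e-34
= 3.6546e-34 J*s

3.6546e-34


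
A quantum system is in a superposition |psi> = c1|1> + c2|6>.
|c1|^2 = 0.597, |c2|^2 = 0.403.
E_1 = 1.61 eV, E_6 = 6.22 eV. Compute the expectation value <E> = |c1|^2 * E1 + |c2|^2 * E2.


<E> = |c1|^2 * E1 + |c2|^2 * E2
= 0.597 * 1.61 + 0.403 * 6.22
= 0.9612 + 2.5067
= 3.4678 eV

3.4678


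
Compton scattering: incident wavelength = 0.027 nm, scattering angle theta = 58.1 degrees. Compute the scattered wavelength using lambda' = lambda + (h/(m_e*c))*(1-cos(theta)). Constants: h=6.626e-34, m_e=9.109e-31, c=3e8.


Compton wavelength: h/(m_e*c) = 2.4247e-12 m
d_lambda = 2.4247e-12 * (1 - cos(58.1 deg))
= 2.4247e-12 * 0.471562
= 1.1434e-12 m = 0.001143 nm
lambda' = 0.027 + 0.001143
= 0.028143 nm

0.028143


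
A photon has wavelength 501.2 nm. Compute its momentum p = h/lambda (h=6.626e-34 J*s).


p = h / lambda
= 6.626e-34 / (501.2e-9)
= 6.626e-34 / 5.0120e-07
= 1.3220e-27 kg*m/s

1.3220e-27


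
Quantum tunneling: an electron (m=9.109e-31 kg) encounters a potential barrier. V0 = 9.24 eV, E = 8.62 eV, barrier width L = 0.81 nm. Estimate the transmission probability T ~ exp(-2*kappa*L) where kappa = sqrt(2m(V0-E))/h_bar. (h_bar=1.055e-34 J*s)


V0 - E = 0.62 eV = 9.9324e-20 J
kappa = sqrt(2 * m * (V0-E)) / h_bar
= sqrt(2 * 9.109e-31 * 9.9324e-20) / 1.055e-34
= 4.0320e+09 /m
2*kappa*L = 2 * 4.0320e+09 * 0.81e-9
= 6.5319
T = exp(-6.5319) = 1.456226e-03

1.456226e-03


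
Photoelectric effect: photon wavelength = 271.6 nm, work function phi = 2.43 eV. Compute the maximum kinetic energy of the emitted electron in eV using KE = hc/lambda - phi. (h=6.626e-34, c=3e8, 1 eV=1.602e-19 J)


E_photon = hc / lambda
= (6.626e-34)(3e8) / (271.6e-9)
= 7.3189e-19 J
= 4.5686 eV
KE = E_photon - phi
= 4.5686 - 2.43
= 2.1386 eV

2.1386


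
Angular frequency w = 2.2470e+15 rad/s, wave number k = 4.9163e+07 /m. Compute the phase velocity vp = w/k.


vp = w / k
= 2.2470e+15 / 4.9163e+07
= 4.5705e+07 m/s

4.5705e+07


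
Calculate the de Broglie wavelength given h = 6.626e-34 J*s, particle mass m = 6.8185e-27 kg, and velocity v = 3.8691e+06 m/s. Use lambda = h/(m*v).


lambda = h / (m * v)
= 6.626e-34 / (6.8185e-27 * 3.8691e+06)
= 6.626e-34 / 2.6381e-20
= 2.5116e-14 m

2.5116e-14


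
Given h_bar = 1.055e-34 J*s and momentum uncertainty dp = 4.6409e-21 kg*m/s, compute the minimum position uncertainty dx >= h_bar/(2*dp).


dx = h_bar / (2 * dp)
= 1.055e-34 / (2 * 4.6409e-21)
= 1.055e-34 / 9.2818e-21
= 1.1366e-14 m

1.1366e-14


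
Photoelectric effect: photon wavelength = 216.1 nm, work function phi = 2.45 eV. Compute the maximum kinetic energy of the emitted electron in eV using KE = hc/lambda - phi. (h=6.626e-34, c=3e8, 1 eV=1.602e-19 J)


E_photon = hc / lambda
= (6.626e-34)(3e8) / (216.1e-9)
= 9.1985e-19 J
= 5.7419 eV
KE = E_photon - phi
= 5.7419 - 2.45
= 3.2919 eV

3.2919


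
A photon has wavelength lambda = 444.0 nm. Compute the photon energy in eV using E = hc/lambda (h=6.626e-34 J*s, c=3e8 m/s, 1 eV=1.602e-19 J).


E = hc / lambda
= (6.626e-34)(3e8) / (444.0e-9)
= 1.9878e-25 / 4.4400e-07
= 4.4770e-19 J
Converting to eV: 4.4770e-19 / 1.602e-19
= 2.7946 eV

2.7946


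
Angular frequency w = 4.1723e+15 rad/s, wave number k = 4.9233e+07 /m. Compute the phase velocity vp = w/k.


vp = w / k
= 4.1723e+15 / 4.9233e+07
= 8.4746e+07 m/s

8.4746e+07


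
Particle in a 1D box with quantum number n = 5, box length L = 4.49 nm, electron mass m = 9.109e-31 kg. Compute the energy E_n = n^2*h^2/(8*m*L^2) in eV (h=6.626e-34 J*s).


E = n^2 * h^2 / (8 * m * L^2)
= 5^2 * (6.626e-34)^2 / (8 * 9.109e-31 * (4.49e-9)^2)
= 25 * 4.3904e-67 / (8 * 9.109e-31 * 2.0160e-17)
= 7.4712e-20 J
= 0.4664 eV

0.4664


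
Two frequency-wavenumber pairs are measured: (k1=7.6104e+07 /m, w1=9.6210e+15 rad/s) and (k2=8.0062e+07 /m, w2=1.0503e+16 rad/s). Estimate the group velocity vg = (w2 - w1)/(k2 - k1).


vg = (w2 - w1) / (k2 - k1)
= (1.0503e+16 - 9.6210e+15) / (8.0062e+07 - 7.6104e+07)
= 8.8200e+14 / 3.9580e+06
= 2.2284e+08 m/s

2.2284e+08


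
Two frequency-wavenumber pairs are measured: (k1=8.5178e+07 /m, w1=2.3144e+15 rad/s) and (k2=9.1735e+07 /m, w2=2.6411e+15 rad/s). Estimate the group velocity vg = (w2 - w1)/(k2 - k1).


vg = (w2 - w1) / (k2 - k1)
= (2.6411e+15 - 2.3144e+15) / (9.1735e+07 - 8.5178e+07)
= 3.2670e+14 / 6.5570e+06
= 4.9825e+07 m/s

4.9825e+07


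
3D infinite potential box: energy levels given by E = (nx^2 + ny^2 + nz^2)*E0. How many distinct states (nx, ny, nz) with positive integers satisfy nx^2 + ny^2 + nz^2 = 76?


Enumerate all (nx, ny, nz) with nx^2 + ny^2 + nz^2 = 76:
(2,6,6)
(6,2,6)
(6,6,2)
Total degeneracy = 3

3


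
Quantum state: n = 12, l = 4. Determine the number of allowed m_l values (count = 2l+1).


m_l ranges from -l to +l in integer steps
So m_l goes from -4 to +4
Count = 2l + 1 = 2*4 + 1
= 9

9


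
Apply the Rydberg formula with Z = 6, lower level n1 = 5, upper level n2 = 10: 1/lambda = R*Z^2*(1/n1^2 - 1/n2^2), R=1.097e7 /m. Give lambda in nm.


1/lambda = R * Z^2 * (1/n1^2 - 1/n2^2)
= 1.097e7 * 6^2 * (1/5^2 - 1/10^2)
= 1.097e7 * 36 * (0.04 - 0.01)
= 1.1848e+07 /m
lambda = 1 / 1.1848e+07
= 84.4053 nm

84.4053


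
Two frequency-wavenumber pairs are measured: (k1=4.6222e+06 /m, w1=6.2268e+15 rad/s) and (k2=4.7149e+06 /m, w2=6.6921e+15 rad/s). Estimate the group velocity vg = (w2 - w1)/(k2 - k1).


vg = (w2 - w1) / (k2 - k1)
= (6.6921e+15 - 6.2268e+15) / (4.7149e+06 - 4.6222e+06)
= 4.6530e+14 / 9.2700e+04
= 5.0194e+09 m/s

5.0194e+09


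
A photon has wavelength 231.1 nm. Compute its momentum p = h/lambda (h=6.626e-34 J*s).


p = h / lambda
= 6.626e-34 / (231.1e-9)
= 6.626e-34 / 2.3110e-07
= 2.8672e-27 kg*m/s

2.8672e-27


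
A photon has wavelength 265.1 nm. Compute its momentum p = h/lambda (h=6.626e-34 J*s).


p = h / lambda
= 6.626e-34 / (265.1e-9)
= 6.626e-34 / 2.6510e-07
= 2.4994e-27 kg*m/s

2.4994e-27


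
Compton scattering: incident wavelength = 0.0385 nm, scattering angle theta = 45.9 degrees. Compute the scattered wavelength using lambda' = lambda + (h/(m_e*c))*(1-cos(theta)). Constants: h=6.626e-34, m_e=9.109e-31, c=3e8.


Compton wavelength: h/(m_e*c) = 2.4247e-12 m
d_lambda = 2.4247e-12 * (1 - cos(45.9 deg))
= 2.4247e-12 * 0.304087
= 7.3732e-13 m = 0.000737 nm
lambda' = 0.0385 + 0.000737
= 0.039237 nm

0.039237


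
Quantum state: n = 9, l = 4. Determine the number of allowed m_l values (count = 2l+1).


m_l ranges from -l to +l in integer steps
So m_l goes from -4 to +4
Count = 2l + 1 = 2*4 + 1
= 9

9


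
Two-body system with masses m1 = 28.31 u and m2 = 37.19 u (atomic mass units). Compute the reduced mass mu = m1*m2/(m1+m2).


mu = m1 * m2 / (m1 + m2)
= 28.31 * 37.19 / (28.31 + 37.19)
= 1052.8489 / 65.5
= 16.074 u

16.074


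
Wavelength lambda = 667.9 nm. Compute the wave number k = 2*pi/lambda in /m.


k = 2 * pi / lambda
= 6.2832 / (667.9e-9)
= 6.2832 / 6.6790e-07
= 9.4074e+06 /m

9.4074e+06


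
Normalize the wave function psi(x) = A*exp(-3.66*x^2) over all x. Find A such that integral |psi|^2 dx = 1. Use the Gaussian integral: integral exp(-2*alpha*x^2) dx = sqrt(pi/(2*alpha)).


integral |psi|^2 dx = A^2 * sqrt(pi/(2*alpha)) = 1
A^2 = sqrt(2*alpha/pi)
= sqrt(2 * 3.66 / pi)
= 1.526443
A = sqrt(1.526443)
= 1.2355

1.2355


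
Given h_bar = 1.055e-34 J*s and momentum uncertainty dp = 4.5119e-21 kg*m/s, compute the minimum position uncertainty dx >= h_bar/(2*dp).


dx = h_bar / (2 * dp)
= 1.055e-34 / (2 * 4.5119e-21)
= 1.055e-34 / 9.0238e-21
= 1.1691e-14 m

1.1691e-14


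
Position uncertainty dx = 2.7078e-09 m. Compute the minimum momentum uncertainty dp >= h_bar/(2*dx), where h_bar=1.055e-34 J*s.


dp = h_bar / (2 * dx)
= 1.055e-34 / (2 * 2.7078e-09)
= 1.055e-34 / 5.4156e-09
= 1.9481e-26 kg*m/s

1.9481e-26


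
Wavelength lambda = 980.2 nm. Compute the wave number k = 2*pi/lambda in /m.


k = 2 * pi / lambda
= 6.2832 / (980.2e-9)
= 6.2832 / 9.8020e-07
= 6.4101e+06 /m

6.4101e+06


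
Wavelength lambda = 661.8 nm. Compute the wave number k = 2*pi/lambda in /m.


k = 2 * pi / lambda
= 6.2832 / (661.8e-9)
= 6.2832 / 6.6180e-07
= 9.4941e+06 /m

9.4941e+06


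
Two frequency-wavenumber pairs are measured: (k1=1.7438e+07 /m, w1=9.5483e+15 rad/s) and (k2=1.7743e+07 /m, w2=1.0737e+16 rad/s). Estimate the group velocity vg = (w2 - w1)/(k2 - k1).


vg = (w2 - w1) / (k2 - k1)
= (1.0737e+16 - 9.5483e+15) / (1.7743e+07 - 1.7438e+07)
= 1.1887e+15 / 3.0500e+05
= 3.8974e+09 m/s

3.8974e+09


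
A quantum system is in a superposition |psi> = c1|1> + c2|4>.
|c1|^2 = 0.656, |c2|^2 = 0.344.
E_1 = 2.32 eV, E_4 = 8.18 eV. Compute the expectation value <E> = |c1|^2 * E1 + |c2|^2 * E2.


<E> = |c1|^2 * E1 + |c2|^2 * E2
= 0.656 * 2.32 + 0.344 * 8.18
= 1.5219 + 2.8139
= 4.3358 eV

4.3358


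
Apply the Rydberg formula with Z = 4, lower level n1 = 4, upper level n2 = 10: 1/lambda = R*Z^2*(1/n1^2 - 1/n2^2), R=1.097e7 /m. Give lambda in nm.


1/lambda = R * Z^2 * (1/n1^2 - 1/n2^2)
= 1.097e7 * 4^2 * (1/4^2 - 1/10^2)
= 1.097e7 * 16 * (0.0625 - 0.01)
= 9.2148e+06 /m
lambda = 1 / 9.2148e+06
= 108.5211 nm

108.5211


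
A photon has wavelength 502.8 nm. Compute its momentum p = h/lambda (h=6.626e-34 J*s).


p = h / lambda
= 6.626e-34 / (502.8e-9)
= 6.626e-34 / 5.0280e-07
= 1.3178e-27 kg*m/s

1.3178e-27


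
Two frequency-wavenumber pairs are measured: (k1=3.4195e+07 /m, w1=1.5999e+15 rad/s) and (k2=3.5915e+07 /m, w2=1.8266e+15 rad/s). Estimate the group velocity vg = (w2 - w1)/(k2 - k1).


vg = (w2 - w1) / (k2 - k1)
= (1.8266e+15 - 1.5999e+15) / (3.5915e+07 - 3.4195e+07)
= 2.2670e+14 / 1.7200e+06
= 1.3180e+08 m/s

1.3180e+08


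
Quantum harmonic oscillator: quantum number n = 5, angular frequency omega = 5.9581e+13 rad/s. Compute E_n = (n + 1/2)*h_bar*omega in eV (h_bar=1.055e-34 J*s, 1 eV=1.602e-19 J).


E = (n + 1/2) * h_bar * omega
= (5 + 0.5) * 1.055e-34 * 5.9581e+13
= 5.5 * 6.2858e-21
= 3.4572e-20 J
= 0.2158 eV

0.2158


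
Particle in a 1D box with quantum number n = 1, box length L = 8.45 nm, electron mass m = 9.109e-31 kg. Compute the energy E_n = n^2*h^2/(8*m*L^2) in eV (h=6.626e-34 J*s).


E = n^2 * h^2 / (8 * m * L^2)
= 1^2 * (6.626e-34)^2 / (8 * 9.109e-31 * (8.45e-9)^2)
= 1 * 4.3904e-67 / (8 * 9.109e-31 * 7.1402e-17)
= 8.4378e-22 J
= 0.0053 eV

0.0053


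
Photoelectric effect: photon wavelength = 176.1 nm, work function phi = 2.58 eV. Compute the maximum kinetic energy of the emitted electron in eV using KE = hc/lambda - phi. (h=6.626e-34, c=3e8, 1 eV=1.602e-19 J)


E_photon = hc / lambda
= (6.626e-34)(3e8) / (176.1e-9)
= 1.1288e-18 J
= 7.0461 eV
KE = E_photon - phi
= 7.0461 - 2.58
= 4.4661 eV

4.4661


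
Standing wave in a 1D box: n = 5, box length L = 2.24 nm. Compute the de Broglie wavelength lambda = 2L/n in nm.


lambda = 2L / n
= 2 * 2.24 / 5
= 4.48 / 5
= 0.896 nm

0.896


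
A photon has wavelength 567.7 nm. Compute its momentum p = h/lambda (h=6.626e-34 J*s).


p = h / lambda
= 6.626e-34 / (567.7e-9)
= 6.626e-34 / 5.6770e-07
= 1.1672e-27 kg*m/s

1.1672e-27


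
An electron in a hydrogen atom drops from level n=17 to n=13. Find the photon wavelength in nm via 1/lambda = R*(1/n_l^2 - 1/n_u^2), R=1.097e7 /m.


1/lambda = R * (1/n_l^2 - 1/n_u^2)
= 1.097e7 * (1/13^2 - 1/17^2)
= 1.097e7 * (0.005917 - 0.00346)
= 1.097e7 * 0.002457
= 2.6953e+04 /m
lambda = 1 / 2.6953e+04 = 37101.9447 nm

37101.9447


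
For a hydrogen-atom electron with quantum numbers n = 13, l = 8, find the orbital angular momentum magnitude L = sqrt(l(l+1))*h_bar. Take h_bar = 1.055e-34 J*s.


L = sqrt(l*(l+1)) * h_bar
= sqrt(8 * 9) * 1.055e-34
= sqrt(72) * 1.055e-34
= 8.4853 * 1.055e-34
= 8.9520e-34 J*s

8.9520e-34


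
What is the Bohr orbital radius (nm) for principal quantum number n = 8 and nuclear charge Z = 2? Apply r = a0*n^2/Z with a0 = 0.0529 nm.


r = a0 * n^2 / Z
= 0.0529 * 8^2 / 2
= 0.0529 * 64 / 2
= 1.6928 nm

1.6928


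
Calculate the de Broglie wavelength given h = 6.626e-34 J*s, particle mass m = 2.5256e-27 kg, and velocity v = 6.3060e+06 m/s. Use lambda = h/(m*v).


lambda = h / (m * v)
= 6.626e-34 / (2.5256e-27 * 6.3060e+06)
= 6.626e-34 / 1.5926e-20
= 4.1604e-14 m

4.1604e-14


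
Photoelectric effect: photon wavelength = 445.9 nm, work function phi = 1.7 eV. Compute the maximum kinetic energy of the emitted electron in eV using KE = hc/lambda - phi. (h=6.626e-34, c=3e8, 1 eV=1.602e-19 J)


E_photon = hc / lambda
= (6.626e-34)(3e8) / (445.9e-9)
= 4.4580e-19 J
= 2.7827 eV
KE = E_photon - phi
= 2.7827 - 1.7
= 1.0827 eV

1.0827


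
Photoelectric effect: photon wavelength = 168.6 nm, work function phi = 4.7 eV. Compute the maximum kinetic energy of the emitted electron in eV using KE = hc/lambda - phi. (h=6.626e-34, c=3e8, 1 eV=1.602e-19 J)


E_photon = hc / lambda
= (6.626e-34)(3e8) / (168.6e-9)
= 1.1790e-18 J
= 7.3596 eV
KE = E_photon - phi
= 7.3596 - 4.7
= 2.6596 eV

2.6596


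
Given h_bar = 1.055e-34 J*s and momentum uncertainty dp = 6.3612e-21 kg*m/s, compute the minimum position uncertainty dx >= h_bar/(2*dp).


dx = h_bar / (2 * dp)
= 1.055e-34 / (2 * 6.3612e-21)
= 1.055e-34 / 1.2722e-20
= 8.2925e-15 m

8.2925e-15


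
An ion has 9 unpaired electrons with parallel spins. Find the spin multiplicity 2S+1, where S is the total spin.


Total spin S = N * (1/2) = 9 * 0.5 = 4.5
Spin multiplicity = 2S + 1
= 2 * 4.5 + 1
= 10

10


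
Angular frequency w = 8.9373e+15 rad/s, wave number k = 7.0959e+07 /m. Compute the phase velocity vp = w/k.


vp = w / k
= 8.9373e+15 / 7.0959e+07
= 1.2595e+08 m/s

1.2595e+08


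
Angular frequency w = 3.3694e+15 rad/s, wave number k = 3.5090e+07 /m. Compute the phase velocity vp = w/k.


vp = w / k
= 3.3694e+15 / 3.5090e+07
= 9.6022e+07 m/s

9.6022e+07


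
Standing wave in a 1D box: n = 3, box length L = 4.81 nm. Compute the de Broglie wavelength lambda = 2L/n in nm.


lambda = 2L / n
= 2 * 4.81 / 3
= 9.62 / 3
= 3.2067 nm

3.2067


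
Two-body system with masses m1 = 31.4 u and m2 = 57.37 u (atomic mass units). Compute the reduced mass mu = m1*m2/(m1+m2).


mu = m1 * m2 / (m1 + m2)
= 31.4 * 57.37 / (31.4 + 57.37)
= 1801.418 / 88.77
= 20.2931 u

20.2931


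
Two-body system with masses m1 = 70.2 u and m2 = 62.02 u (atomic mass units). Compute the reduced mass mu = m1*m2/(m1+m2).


mu = m1 * m2 / (m1 + m2)
= 70.2 * 62.02 / (70.2 + 62.02)
= 4353.804 / 132.22
= 32.9285 u

32.9285


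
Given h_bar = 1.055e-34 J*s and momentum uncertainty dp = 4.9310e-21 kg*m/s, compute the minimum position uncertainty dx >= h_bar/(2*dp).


dx = h_bar / (2 * dp)
= 1.055e-34 / (2 * 4.9310e-21)
= 1.055e-34 / 9.8620e-21
= 1.0698e-14 m

1.0698e-14


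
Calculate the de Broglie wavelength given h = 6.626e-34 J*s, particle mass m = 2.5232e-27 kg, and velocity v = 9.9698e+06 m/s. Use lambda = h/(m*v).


lambda = h / (m * v)
= 6.626e-34 / (2.5232e-27 * 9.9698e+06)
= 6.626e-34 / 2.5156e-20
= 2.6340e-14 m

2.6340e-14


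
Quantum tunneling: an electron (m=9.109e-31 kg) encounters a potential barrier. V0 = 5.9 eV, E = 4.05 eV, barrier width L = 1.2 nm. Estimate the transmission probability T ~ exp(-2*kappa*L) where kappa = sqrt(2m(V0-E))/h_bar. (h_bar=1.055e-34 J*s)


V0 - E = 1.85 eV = 2.9637e-19 J
kappa = sqrt(2 * m * (V0-E)) / h_bar
= sqrt(2 * 9.109e-31 * 2.9637e-19) / 1.055e-34
= 6.9649e+09 /m
2*kappa*L = 2 * 6.9649e+09 * 1.2e-9
= 16.7158
T = exp(-16.7158) = 5.500923e-08

5.500923e-08


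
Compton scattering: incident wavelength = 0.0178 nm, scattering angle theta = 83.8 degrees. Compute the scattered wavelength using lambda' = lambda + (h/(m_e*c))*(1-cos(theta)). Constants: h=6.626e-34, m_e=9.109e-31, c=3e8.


Compton wavelength: h/(m_e*c) = 2.4247e-12 m
d_lambda = 2.4247e-12 * (1 - cos(83.8 deg))
= 2.4247e-12 * 0.892001
= 2.1628e-12 m = 0.002163 nm
lambda' = 0.0178 + 0.002163
= 0.019963 nm

0.019963


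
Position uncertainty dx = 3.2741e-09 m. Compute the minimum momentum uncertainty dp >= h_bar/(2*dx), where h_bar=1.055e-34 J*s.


dp = h_bar / (2 * dx)
= 1.055e-34 / (2 * 3.2741e-09)
= 1.055e-34 / 6.5482e-09
= 1.6111e-26 kg*m/s

1.6111e-26


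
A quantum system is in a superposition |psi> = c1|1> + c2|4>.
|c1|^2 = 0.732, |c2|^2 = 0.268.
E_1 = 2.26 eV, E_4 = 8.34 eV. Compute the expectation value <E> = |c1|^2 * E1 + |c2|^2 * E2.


<E> = |c1|^2 * E1 + |c2|^2 * E2
= 0.732 * 2.26 + 0.268 * 8.34
= 1.6543 + 2.2351
= 3.8894 eV

3.8894


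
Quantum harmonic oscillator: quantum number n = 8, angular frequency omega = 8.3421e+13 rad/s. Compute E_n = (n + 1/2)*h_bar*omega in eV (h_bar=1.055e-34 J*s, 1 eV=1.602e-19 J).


E = (n + 1/2) * h_bar * omega
= (8 + 0.5) * 1.055e-34 * 8.3421e+13
= 8.5 * 8.8009e-21
= 7.4808e-20 J
= 0.467 eV

0.467


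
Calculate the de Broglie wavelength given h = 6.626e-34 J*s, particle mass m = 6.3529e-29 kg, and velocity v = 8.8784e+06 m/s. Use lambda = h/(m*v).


lambda = h / (m * v)
= 6.626e-34 / (6.3529e-29 * 8.8784e+06)
= 6.626e-34 / 5.6404e-22
= 1.1747e-12 m

1.1747e-12


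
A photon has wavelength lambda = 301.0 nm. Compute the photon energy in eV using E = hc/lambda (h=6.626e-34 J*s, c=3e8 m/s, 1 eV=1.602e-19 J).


E = hc / lambda
= (6.626e-34)(3e8) / (301.0e-9)
= 1.9878e-25 / 3.0100e-07
= 6.6040e-19 J
Converting to eV: 6.6040e-19 / 1.602e-19
= 4.1223 eV

4.1223


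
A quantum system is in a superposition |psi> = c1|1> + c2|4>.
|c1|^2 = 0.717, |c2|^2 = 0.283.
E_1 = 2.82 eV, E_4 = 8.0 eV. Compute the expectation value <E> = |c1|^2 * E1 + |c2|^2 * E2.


<E> = |c1|^2 * E1 + |c2|^2 * E2
= 0.717 * 2.82 + 0.283 * 8.0
= 2.0219 + 2.264
= 4.2859 eV

4.2859


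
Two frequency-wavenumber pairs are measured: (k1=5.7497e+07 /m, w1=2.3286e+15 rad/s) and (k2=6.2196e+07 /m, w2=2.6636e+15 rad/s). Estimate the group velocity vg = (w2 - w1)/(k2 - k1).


vg = (w2 - w1) / (k2 - k1)
= (2.6636e+15 - 2.3286e+15) / (6.2196e+07 - 5.7497e+07)
= 3.3500e+14 / 4.6990e+06
= 7.1292e+07 m/s

7.1292e+07


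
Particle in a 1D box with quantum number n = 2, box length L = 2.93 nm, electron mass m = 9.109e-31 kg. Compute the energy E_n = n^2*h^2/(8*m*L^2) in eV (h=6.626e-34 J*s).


E = n^2 * h^2 / (8 * m * L^2)
= 2^2 * (6.626e-34)^2 / (8 * 9.109e-31 * (2.93e-9)^2)
= 4 * 4.3904e-67 / (8 * 9.109e-31 * 8.5849e-18)
= 2.8072e-20 J
= 0.1752 eV

0.1752


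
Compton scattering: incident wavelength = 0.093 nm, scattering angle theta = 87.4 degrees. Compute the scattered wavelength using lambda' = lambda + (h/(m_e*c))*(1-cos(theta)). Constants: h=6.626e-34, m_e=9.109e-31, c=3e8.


Compton wavelength: h/(m_e*c) = 2.4247e-12 m
d_lambda = 2.4247e-12 * (1 - cos(87.4 deg))
= 2.4247e-12 * 0.954637
= 2.3147e-12 m = 0.002315 nm
lambda' = 0.093 + 0.002315
= 0.095315 nm

0.095315


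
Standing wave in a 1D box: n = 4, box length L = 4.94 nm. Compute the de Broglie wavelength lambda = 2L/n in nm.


lambda = 2L / n
= 2 * 4.94 / 4
= 9.88 / 4
= 2.47 nm

2.47


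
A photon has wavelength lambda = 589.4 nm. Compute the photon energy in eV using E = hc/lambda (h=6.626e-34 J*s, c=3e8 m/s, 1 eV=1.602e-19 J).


E = hc / lambda
= (6.626e-34)(3e8) / (589.4e-9)
= 1.9878e-25 / 5.8940e-07
= 3.3726e-19 J
Converting to eV: 3.3726e-19 / 1.602e-19
= 2.1052 eV

2.1052


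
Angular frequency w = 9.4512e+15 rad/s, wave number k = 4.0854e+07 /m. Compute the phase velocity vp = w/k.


vp = w / k
= 9.4512e+15 / 4.0854e+07
= 2.3134e+08 m/s

2.3134e+08


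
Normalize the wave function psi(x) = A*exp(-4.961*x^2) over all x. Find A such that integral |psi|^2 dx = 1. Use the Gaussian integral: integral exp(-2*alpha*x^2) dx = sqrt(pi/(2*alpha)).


integral |psi|^2 dx = A^2 * sqrt(pi/(2*alpha)) = 1
A^2 = sqrt(2*alpha/pi)
= sqrt(2 * 4.961 / pi)
= 1.777152
A = sqrt(1.777152)
= 1.3331

1.3331


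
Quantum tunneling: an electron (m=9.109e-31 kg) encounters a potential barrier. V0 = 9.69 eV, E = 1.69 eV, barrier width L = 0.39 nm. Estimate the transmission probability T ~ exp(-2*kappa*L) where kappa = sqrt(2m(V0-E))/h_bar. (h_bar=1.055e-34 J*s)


V0 - E = 8.0 eV = 1.2816e-18 J
kappa = sqrt(2 * m * (V0-E)) / h_bar
= sqrt(2 * 9.109e-31 * 1.2816e-18) / 1.055e-34
= 1.4484e+10 /m
2*kappa*L = 2 * 1.4484e+10 * 0.39e-9
= 11.2971
T = exp(-11.2971) = 1.240829e-05

1.240829e-05


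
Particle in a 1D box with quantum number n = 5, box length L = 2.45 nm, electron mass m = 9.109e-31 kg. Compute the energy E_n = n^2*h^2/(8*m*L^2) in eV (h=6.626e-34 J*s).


E = n^2 * h^2 / (8 * m * L^2)
= 5^2 * (6.626e-34)^2 / (8 * 9.109e-31 * (2.45e-9)^2)
= 25 * 4.3904e-67 / (8 * 9.109e-31 * 6.0025e-18)
= 2.5093e-19 J
= 1.5663 eV

1.5663


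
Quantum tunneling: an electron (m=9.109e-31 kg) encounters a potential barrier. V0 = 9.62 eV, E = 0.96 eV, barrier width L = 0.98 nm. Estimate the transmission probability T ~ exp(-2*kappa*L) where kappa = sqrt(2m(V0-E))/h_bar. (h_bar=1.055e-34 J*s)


V0 - E = 8.66 eV = 1.3873e-18 J
kappa = sqrt(2 * m * (V0-E)) / h_bar
= sqrt(2 * 9.109e-31 * 1.3873e-18) / 1.055e-34
= 1.5069e+10 /m
2*kappa*L = 2 * 1.5069e+10 * 0.98e-9
= 29.5355
T = exp(-29.5355) = 1.489019e-13

1.489019e-13


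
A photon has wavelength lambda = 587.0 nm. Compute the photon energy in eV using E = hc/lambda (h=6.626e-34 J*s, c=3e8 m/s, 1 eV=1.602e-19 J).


E = hc / lambda
= (6.626e-34)(3e8) / (587.0e-9)
= 1.9878e-25 / 5.8700e-07
= 3.3864e-19 J
Converting to eV: 3.3864e-19 / 1.602e-19
= 2.1138 eV

2.1138


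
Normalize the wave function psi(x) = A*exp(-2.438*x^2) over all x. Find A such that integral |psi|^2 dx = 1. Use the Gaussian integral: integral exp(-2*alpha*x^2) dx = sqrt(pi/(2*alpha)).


integral |psi|^2 dx = A^2 * sqrt(pi/(2*alpha)) = 1
A^2 = sqrt(2*alpha/pi)
= sqrt(2 * 2.438 / pi)
= 1.245825
A = sqrt(1.245825)
= 1.1162

1.1162


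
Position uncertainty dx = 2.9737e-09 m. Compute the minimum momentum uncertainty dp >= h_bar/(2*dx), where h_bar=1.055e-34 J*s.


dp = h_bar / (2 * dx)
= 1.055e-34 / (2 * 2.9737e-09)
= 1.055e-34 / 5.9474e-09
= 1.7739e-26 kg*m/s

1.7739e-26


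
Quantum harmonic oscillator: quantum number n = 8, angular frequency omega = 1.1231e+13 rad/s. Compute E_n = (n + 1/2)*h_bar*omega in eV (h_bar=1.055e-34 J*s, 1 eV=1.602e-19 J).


E = (n + 1/2) * h_bar * omega
= (8 + 0.5) * 1.055e-34 * 1.1231e+13
= 8.5 * 1.1849e-21
= 1.0071e-20 J
= 0.0629 eV

0.0629
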